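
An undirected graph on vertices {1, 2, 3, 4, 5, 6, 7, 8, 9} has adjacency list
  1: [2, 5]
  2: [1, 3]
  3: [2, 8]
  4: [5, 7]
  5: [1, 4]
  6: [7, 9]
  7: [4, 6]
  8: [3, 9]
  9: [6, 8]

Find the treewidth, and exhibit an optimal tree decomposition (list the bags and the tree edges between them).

Treewidth 2.
One optimal decomposition is:
Bags: B1 = {3, 8, 9}  B2 = {2, 3, 9}  B3 = {1, 2, 9}  B4 = {1, 5, 9}  B5 = {4, 5, 9}  B6 = {4, 7, 9}  B7 = {6, 7, 9}
Tree: B1–B2, B2–B3, B3–B4, B4–B5, B5–B6, B6–B7

The largest bag has 3 vertices, giving width 2; this decomposition certifies tw(G) ≤ 2. The edges 9–8–3–2–1–5–4–7–6–9 form a cycle, so G is not a tree and its treewidth is at least 2. The upper and lower bounds meet at 2, so that is the treewidth.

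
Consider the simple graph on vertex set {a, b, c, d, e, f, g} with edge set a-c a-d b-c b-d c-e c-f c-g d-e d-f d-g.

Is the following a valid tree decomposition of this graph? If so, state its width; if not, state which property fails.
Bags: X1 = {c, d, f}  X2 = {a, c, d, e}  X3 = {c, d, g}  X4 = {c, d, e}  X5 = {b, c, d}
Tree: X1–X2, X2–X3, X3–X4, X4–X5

A tree decomposition must satisfy three properties: every vertex lies in some bag; for every edge, both endpoints lie together in some bag; and for every vertex, the bags containing it form a connected subtree. Here bags containing vertex e are not connected in the tree, so the decomposition is invalid.

No — bags containing vertex e are not connected in the tree.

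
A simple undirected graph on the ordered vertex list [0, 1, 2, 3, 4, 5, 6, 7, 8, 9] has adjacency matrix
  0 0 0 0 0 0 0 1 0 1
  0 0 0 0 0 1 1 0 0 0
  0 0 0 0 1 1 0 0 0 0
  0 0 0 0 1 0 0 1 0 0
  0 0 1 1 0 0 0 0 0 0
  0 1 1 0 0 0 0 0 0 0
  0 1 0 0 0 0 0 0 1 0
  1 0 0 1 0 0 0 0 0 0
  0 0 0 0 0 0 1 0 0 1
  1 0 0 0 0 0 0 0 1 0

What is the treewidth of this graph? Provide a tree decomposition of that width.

The largest bag has 3 vertices, giving width 2; this decomposition certifies tw(G) ≤ 2. Since 1–6–8–9–0–7–3–4–2–5–1 is a cycle in G, G is not acyclic. Forests are exactly the graphs of treewidth ≤ 1, so tw(G) ≥ 2. Hence tw(G) = 2 exactly.

Treewidth 2.
One optimal decomposition is:
Bags: B1 = {1, 6, 8}  B2 = {1, 8, 9}  B3 = {0, 1, 9}  B4 = {0, 1, 7}  B5 = {1, 3, 7}  B6 = {1, 3, 4}  B7 = {1, 2, 4}  B8 = {1, 2, 5}
Tree: B1–B2, B2–B3, B3–B4, B4–B5, B5–B6, B6–B7, B7–B8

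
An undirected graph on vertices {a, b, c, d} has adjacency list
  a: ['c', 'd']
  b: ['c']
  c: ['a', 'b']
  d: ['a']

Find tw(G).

1

A width-1 tree decomposition is:
Bags: B1 = {a, d}  B2 = {a, c}  B3 = {b, c}
Tree: B1–B2, B2–B3
Each bag holds 2 vertices, so the decomposition has width 1, which upper-bounds the treewidth. Since G has at least one edge (e.g. d–a), it is not an edgeless graph, so tw(G) ≥ 1. The upper and lower bounds meet at 1, so that is the treewidth.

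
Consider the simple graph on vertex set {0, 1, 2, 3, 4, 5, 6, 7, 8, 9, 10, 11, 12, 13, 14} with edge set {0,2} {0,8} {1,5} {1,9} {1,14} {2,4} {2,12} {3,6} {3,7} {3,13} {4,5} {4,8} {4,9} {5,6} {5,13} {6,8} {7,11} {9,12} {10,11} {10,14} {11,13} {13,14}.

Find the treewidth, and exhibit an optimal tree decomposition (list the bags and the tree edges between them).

Every bag has size at most 4, so the width is 4 − 1 = 3 and tw(G) ≤ 3. For the lower bound: the 4 vertex sets {7,10,11}, {3}, {13}, {1,5,6,14} are disjoint, each induces a connected subgraph, and every pair is joined by at least one edge of G. Contracting each set to a single vertex therefore yields K_{4} as a minor, and since treewidth is minor-monotone, tw(G) ≥ tw(K_{4}) = 3. Therefore the treewidth is 3.

Treewidth 3.
Bags: B1 = {3, 7, 10, 11}  B2 = {3, 10, 11, 13}  B3 = {3, 10, 13, 14}  B4 = {3, 6, 13, 14}  B5 = {5, 6, 13, 14}  B6 = {1, 5, 6, 14}  B7 = {1, 5, 6, 8}  B8 = {1, 4, 5, 8}  B9 = {1, 4, 8, 9}  B10 = {0, 4, 8, 9}  B11 = {0, 2, 4, 9}  B12 = {0, 2, 9, 12}
Tree: B1–B2, B2–B3, B3–B4, B4–B5, B5–B6, B6–B7, B7–B8, B8–B9, B9–B10, B10–B11, B11–B12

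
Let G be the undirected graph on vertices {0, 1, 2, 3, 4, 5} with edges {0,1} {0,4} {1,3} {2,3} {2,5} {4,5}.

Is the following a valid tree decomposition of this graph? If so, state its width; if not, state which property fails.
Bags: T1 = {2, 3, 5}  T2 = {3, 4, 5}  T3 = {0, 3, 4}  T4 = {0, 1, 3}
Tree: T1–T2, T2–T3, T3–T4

Vertex coverage: the bags together contain {0, 1, 2, 3, 4, 5}, the full vertex set. Edge coverage: each edge of G has both endpoints in at least one bag. Running intersection: for every vertex, the bags containing it form a connected subtree. All three properties hold, so this is a valid tree decomposition of width max|bag| − 1 = 2, and hence tw(G) ≤ 2.

Yes; width 2.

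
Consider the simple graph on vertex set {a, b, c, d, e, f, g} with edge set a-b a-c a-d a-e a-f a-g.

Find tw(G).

A width-1 tree decomposition is:
Bags: B1 = {a, c}  B2 = {a, d}  B3 = {a, g}  B4 = {a, e}  B5 = {a, f}  B6 = {a, b}
Tree: B1–B2, B2–B3, B1–B4, B3–B5, B3–B6
Each bag holds 2 vertices, so the decomposition has width 1, which upper-bounds the treewidth. Since G has at least one edge (e.g. a–c), it is not an edgeless graph, so tw(G) ≥ 1. Therefore the treewidth is 1.

1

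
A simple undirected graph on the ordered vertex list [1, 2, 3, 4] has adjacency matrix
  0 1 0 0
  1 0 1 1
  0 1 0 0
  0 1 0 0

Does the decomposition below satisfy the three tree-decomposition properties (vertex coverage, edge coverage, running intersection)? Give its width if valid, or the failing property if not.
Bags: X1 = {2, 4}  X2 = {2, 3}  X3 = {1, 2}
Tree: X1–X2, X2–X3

Every vertex of G appears in some bag (union = {1, 2, 3, 4}); every edge is covered by a bag; and for each vertex v the set of bags containing v is connected in the bag tree. The decomposition is therefore valid. The largest bag has 2 vertices, so the width is 1.

Yes; width 1.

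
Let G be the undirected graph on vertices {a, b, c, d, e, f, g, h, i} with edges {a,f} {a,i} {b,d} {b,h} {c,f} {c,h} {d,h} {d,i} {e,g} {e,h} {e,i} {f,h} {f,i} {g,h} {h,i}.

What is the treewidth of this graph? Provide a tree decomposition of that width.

Treewidth 2.
One such decomposition:
Bags: B1 = {e, h, i}  B2 = {e, g, h}  B3 = {f, h, i}  B4 = {c, f, h}  B5 = {d, h, i}  B6 = {b, d, h}  B7 = {a, f, i}
Tree: B1–B2, B1–B3, B3–B4, B3–B5, B5–B6, B3–B7

Every bag has size at most 3, so the width is 3 − 1 = 2 and tw(G) ≤ 2. For the lower bound, the 3 vertices {e, g, h} are pairwise adjacent, and any tree decomposition puts a clique entirely inside one bag — forcing width ≥ 2. Therefore the treewidth is 2.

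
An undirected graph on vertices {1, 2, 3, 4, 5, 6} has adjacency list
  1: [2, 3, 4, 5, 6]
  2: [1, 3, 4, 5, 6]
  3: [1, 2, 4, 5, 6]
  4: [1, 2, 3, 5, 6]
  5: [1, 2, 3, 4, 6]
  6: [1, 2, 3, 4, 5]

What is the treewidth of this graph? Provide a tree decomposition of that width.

Treewidth 5.
One optimal decomposition is:
Bags: B1 = {1, 2, 3, 4, 5, 6}
Tree: (single bag)

A single bag containing all 6 vertices is trivially a valid decomposition of width 5. Conversely, {1, 2, 3, 4, 5, 6} is a clique of size 6, and the vertices of any clique must share a bag in every tree decomposition; so some bag has ≥ 6 vertices and tw(G) ≥ 5. Hence tw(G) = 5 exactly.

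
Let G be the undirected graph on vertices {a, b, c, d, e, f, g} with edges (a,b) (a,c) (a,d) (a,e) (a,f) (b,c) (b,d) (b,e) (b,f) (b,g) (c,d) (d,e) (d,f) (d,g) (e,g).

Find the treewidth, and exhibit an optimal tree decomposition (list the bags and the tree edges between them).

Every bag has size at most 4, so the width is 4 − 1 = 3 and tw(G) ≤ 3. For the lower bound, the 4 vertices {b, d, e, g} are pairwise adjacent, and any tree decomposition puts a clique entirely inside one bag — forcing width ≥ 3. Therefore the treewidth is 3.

Treewidth 3.
Bags: B1 = {a, b, d, f}  B2 = {a, b, d, e}  B3 = {b, d, e, g}  B4 = {a, b, c, d}
Tree: B1–B2, B2–B3, B1–B4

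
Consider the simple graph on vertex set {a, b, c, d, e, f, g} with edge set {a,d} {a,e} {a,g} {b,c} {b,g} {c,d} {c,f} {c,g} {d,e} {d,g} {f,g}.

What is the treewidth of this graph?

A width-2 tree decomposition is:
Bags: B1 = {c, d, g}  B2 = {b, c, g}  B3 = {a, d, g}  B4 = {c, f, g}  B5 = {a, d, e}
Tree: B1–B2, B1–B3, B2–B4, B3–B5
Each bag holds 3 vertices, so the decomposition has width 2, which upper-bounds the treewidth. For the lower bound, the 3 vertices {c, d, g} are pairwise adjacent, and any tree decomposition puts a clique entirely inside one bag — forcing width ≥ 2. Combining the bounds, tw(G) = 2.

2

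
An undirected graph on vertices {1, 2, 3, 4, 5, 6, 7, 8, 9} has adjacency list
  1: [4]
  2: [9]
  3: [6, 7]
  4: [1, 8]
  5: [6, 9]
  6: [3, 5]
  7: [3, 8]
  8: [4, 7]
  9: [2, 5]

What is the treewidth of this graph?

1

A width-1 tree decomposition is:
Bags: B1 = {2, 9}  B2 = {5, 9}  B3 = {5, 6}  B4 = {3, 6}  B5 = {3, 7}  B6 = {7, 8}  B7 = {4, 8}  B8 = {1, 4}
Tree: B1–B2, B2–B3, B3–B4, B4–B5, B5–B6, B6–B7, B7–B8
Every bag has size at most 2, so the width is 2 − 1 = 1 and tw(G) ≤ 1. Any graph with an edge has treewidth ≥ 1, and G has the edge 2–9. Combining the bounds, tw(G) = 1.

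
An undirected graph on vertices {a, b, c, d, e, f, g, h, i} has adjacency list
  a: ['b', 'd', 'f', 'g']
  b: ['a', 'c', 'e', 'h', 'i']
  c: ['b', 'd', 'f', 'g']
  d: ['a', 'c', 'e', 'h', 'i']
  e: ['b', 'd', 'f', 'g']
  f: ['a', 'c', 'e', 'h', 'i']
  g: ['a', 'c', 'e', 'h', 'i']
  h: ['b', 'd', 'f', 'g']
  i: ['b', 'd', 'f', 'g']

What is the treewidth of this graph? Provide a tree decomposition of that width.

Treewidth 4.
One such decomposition:
Bags: B1 = {a, b, d, f, g}  B2 = {b, d, f, g, i}  B3 = {b, d, f, g, h}  B4 = {b, d, e, f, g}  B5 = {b, c, d, f, g}
Tree: B1–B2, B2–B3, B3–B4, B4–B5

Each bag holds 5 vertices, so the decomposition has width 4, which upper-bounds the treewidth. For the lower bound: the 5 vertex sets {a,d}, {g,i}, {f,h}, {b}, {e} are disjoint, each induces a connected subgraph, and every pair is joined by at least one edge of G. Contracting each set to a single vertex therefore yields K_{5} as a minor, and since treewidth is minor-monotone, tw(G) ≥ tw(K_{5}) = 4. Hence tw(G) = 4 exactly.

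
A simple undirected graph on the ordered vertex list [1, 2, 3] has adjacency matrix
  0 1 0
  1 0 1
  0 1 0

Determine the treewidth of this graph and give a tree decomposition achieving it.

Each bag holds 2 vertices, so the decomposition has width 1, which upper-bounds the treewidth. G has an edge, so its treewidth is at least 1. Combining the bounds, tw(G) = 1.

Treewidth 1.
One such decomposition:
Bags: B1 = {2, 3}  B2 = {1, 2}
Tree: B1–B2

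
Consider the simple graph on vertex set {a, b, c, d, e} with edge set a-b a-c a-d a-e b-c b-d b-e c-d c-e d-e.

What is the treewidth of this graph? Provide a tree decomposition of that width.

Treewidth 4.
Bags: B1 = {a, b, c, d, e}
Tree: (single bag)

A single bag containing all 5 vertices is trivially a valid decomposition of width 4. For the lower bound, the 5 vertices {a, b, c, d, e} are pairwise adjacent, and any tree decomposition puts a clique entirely inside one bag — forcing width ≥ 4. Therefore the treewidth is 4.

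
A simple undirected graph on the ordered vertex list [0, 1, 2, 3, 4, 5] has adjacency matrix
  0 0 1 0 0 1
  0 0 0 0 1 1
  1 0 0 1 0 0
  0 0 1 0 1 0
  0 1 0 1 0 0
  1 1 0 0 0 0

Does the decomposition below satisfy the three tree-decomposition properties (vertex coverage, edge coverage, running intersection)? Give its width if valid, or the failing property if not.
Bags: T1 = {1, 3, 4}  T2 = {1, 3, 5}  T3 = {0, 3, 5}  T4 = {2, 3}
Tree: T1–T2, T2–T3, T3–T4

A tree decomposition must satisfy three properties: every vertex lies in some bag; for every edge, both endpoints lie together in some bag; and for every vertex, the bags containing it form a connected subtree. Here edge (0,2) lies in no bag, so the decomposition is invalid.

No — edge (0,2) lies in no bag.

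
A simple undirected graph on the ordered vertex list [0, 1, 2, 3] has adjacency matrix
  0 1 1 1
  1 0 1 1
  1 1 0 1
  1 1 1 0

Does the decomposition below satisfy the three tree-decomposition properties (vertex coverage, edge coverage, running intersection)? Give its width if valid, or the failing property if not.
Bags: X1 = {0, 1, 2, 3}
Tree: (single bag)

Every vertex of G appears in some bag (union = {0, 1, 2, 3}); every edge is covered by a bag; and for each vertex v the set of bags containing v is connected in the bag tree. The decomposition is therefore valid. The largest bag has 4 vertices, so the width is 3.

Yes; width 3.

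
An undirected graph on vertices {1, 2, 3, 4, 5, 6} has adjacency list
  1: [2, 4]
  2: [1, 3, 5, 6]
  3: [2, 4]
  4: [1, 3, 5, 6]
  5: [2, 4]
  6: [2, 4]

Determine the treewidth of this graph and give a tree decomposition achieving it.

Treewidth 2.
Bags: B1 = {1, 2, 4}  B2 = {2, 4, 6}  B3 = {2, 4, 5}  B4 = {2, 3, 4}
Tree: B1–B2, B2–B3, B3–B4

Every bag has size at most 3, so the width is 3 − 1 = 2 and tw(G) ≤ 2. The edges 4–1–2–6–4 form a cycle, so G is not a tree and its treewidth is at least 2. Therefore the treewidth is 2.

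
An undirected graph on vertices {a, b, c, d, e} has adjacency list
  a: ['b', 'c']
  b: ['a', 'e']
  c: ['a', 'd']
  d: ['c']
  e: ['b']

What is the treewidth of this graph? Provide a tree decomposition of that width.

The largest bag has 2 vertices, giving width 1; this decomposition certifies tw(G) ≤ 1. G has an edge, so its treewidth is at least 1. Therefore the treewidth is 1.

Treewidth 1.
Bags: B1 = {c, d}  B2 = {a, c}  B3 = {a, b}  B4 = {b, e}
Tree: B1–B2, B2–B3, B3–B4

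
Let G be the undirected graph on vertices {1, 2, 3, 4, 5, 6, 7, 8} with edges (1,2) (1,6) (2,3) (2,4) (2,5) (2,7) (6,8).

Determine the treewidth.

A width-1 tree decomposition is:
Bags: B1 = {1, 6}  B2 = {6, 8}  B3 = {1, 2}  B4 = {2, 4}  B5 = {2, 7}  B6 = {2, 5}  B7 = {2, 3}
Tree: B1–B2, B1–B3, B3–B4, B3–B5, B4–B6, B6–B7
Every bag has size at most 2, so the width is 2 − 1 = 1 and tw(G) ≤ 1. Since G has at least one edge (e.g. 6–1), it is not an edgeless graph, so tw(G) ≥ 1. Therefore the treewidth is 1.

1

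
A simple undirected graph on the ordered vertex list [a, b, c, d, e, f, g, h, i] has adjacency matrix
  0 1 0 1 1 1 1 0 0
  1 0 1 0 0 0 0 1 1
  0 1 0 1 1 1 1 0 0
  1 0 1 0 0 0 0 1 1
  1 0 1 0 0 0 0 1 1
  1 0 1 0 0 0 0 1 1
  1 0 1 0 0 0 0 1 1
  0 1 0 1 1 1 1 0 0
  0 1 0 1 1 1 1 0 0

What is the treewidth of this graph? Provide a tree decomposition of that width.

Each bag holds 5 vertices, so the decomposition has width 4, which upper-bounds the treewidth. For the lower bound: the 5 vertex sets {g,h}, {c,f}, {b,i}, {a}, {d} are disjoint, each induces a connected subgraph, and every pair is joined by at least one edge of G. Contracting each set to a single vertex therefore yields K_{5} as a minor, and since treewidth is minor-monotone, tw(G) ≥ tw(K_{5}) = 4. Therefore the treewidth is 4.

Treewidth 4.
Bags: B1 = {a, c, g, h, i}  B2 = {a, c, f, h, i}  B3 = {a, b, c, h, i}  B4 = {a, c, d, h, i}  B5 = {a, c, e, h, i}
Tree: B1–B2, B2–B3, B3–B4, B4–B5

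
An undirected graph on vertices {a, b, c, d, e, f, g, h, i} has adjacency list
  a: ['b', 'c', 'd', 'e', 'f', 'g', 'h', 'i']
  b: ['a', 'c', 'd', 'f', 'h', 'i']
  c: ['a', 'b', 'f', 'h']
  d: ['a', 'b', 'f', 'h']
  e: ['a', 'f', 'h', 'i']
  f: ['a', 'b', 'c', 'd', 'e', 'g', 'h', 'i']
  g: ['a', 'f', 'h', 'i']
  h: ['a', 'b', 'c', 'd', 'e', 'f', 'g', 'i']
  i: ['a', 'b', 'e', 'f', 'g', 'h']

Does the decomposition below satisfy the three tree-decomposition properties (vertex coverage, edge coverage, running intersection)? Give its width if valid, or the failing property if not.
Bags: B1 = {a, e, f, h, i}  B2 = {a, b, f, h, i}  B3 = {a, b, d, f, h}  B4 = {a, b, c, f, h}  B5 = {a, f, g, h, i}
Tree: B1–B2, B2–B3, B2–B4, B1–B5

Every vertex of G appears in some bag (union = {a, b, c, d, e, f, g, h, i}); every edge is covered by a bag; and for each vertex v the set of bags containing v is connected in the bag tree. The decomposition is therefore valid. The largest bag has 5 vertices, so the width is 4.

Yes; width 4.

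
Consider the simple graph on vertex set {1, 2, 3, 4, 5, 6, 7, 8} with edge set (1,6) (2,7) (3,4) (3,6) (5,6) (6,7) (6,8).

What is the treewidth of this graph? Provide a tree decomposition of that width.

Every bag has size at most 2, so the width is 2 − 1 = 1 and tw(G) ≤ 1. Any graph with an edge has treewidth ≥ 1, and G has the edge 3–6. The upper and lower bounds meet at 1, so that is the treewidth.

Treewidth 1.
One optimal decomposition is:
Bags: B1 = {3, 6}  B2 = {1, 6}  B3 = {6, 8}  B4 = {6, 7}  B5 = {3, 4}  B6 = {2, 7}  B7 = {5, 6}
Tree: B1–B2, B2–B3, B3–B4, B1–B5, B4–B6, B3–B7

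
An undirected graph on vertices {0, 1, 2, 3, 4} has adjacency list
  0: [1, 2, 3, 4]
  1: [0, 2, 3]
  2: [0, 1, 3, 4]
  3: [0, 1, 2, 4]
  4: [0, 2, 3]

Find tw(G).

3

A width-3 tree decomposition is:
Bags: B1 = {0, 1, 2, 3}  B2 = {0, 2, 3, 4}
Tree: B1–B2
Every bag has size at most 4, so the width is 4 − 1 = 3 and tw(G) ≤ 3. On the other hand G contains the 4-clique {0, 1, 2, 3}. A clique must lie in a single bag of any decomposition, so no decomposition can have width below 3. Therefore the treewidth is 3.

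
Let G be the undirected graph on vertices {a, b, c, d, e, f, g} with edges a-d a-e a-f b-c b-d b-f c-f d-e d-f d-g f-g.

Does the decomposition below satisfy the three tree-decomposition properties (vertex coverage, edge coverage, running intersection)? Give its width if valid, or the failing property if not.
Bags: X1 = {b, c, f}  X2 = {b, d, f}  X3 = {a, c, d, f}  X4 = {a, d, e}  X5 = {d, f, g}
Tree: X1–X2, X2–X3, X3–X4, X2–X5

A tree decomposition must satisfy three properties: every vertex lies in some bag; for every edge, both endpoints lie together in some bag; and for every vertex, the bags containing it form a connected subtree. Here bags containing vertex c are not connected in the tree, so the decomposition is invalid.

No — bags containing vertex c are not connected in the tree.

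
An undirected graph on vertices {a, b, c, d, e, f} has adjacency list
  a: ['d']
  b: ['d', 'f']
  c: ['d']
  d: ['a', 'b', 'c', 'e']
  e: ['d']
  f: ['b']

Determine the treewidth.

A width-1 tree decomposition is:
Bags: B1 = {a, d}  B2 = {d, e}  B3 = {c, d}  B4 = {b, d}  B5 = {b, f}
Tree: B1–B2, B2–B3, B3–B4, B4–B5
Each bag holds 2 vertices, so the decomposition has width 1, which upper-bounds the treewidth. Any graph with an edge has treewidth ≥ 1, and G has the edge a–d. The upper and lower bounds meet at 1, so that is the treewidth.

1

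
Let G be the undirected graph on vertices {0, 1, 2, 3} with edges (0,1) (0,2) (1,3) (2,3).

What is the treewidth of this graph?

2

A width-2 tree decomposition is:
Bags: B1 = {1, 2, 3}  B2 = {0, 1, 2}
Tree: B1–B2
Each bag holds 3 vertices, so the decomposition has width 2, which upper-bounds the treewidth. Since 2–3–1–0–2 is a cycle in G, G is not acyclic. Forests are exactly the graphs of treewidth ≤ 1, so tw(G) ≥ 2. The upper and lower bounds meet at 2, so that is the treewidth.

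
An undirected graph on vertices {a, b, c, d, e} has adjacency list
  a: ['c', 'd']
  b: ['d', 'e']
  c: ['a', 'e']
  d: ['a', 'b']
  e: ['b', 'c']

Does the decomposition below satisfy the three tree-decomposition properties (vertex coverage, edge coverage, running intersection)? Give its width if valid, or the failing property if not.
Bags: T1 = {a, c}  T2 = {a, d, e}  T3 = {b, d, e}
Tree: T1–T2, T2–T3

A tree decomposition must satisfy three properties: every vertex lies in some bag; for every edge, both endpoints lie together in some bag; and for every vertex, the bags containing it form a connected subtree. Here edge (e,c) lies in no bag, so the decomposition is invalid.

No — edge (e,c) lies in no bag.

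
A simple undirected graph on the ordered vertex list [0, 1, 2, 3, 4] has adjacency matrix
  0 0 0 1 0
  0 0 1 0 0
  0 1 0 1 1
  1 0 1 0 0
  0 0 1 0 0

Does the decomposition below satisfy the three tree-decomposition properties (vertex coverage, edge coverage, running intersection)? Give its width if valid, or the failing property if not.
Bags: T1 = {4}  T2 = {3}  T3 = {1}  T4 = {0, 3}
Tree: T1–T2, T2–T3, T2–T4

No — vertex 2 appears in no bag.

A tree decomposition must satisfy three properties: every vertex lies in some bag; for every edge, both endpoints lie together in some bag; and for every vertex, the bags containing it form a connected subtree. Here vertex 2 appears in no bag, so the decomposition is invalid.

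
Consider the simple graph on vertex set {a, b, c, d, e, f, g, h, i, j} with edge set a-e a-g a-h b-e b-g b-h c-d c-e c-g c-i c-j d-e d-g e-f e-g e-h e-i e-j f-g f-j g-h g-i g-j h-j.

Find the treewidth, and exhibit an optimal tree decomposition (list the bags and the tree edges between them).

Treewidth 3.
One such decomposition:
Bags: B1 = {c, e, g, j}  B2 = {c, d, e, g}  B3 = {e, g, h, j}  B4 = {a, e, g, h}  B5 = {b, e, g, h}  B6 = {c, e, g, i}  B7 = {e, f, g, j}
Tree: B1–B2, B1–B3, B3–B4, B4–B5, B1–B6, B1–B7

Every bag has size at most 4, so the width is 4 − 1 = 3 and tw(G) ≤ 3. Conversely, {c, d, e, g} is a clique of size 4, and the vertices of any clique must share a bag in every tree decomposition; so some bag has ≥ 4 vertices and tw(G) ≥ 3. The upper and lower bounds meet at 3, so that is the treewidth.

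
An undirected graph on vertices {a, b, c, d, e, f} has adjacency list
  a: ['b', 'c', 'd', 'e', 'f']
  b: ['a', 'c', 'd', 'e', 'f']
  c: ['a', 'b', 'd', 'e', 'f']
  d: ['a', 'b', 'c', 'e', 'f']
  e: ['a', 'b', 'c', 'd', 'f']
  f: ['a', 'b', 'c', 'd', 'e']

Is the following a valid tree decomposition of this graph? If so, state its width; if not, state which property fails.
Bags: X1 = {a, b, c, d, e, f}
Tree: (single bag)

Every vertex of G appears in some bag (union = {a, b, c, d, e, f}); every edge is covered by a bag; and for each vertex v the set of bags containing v is connected in the bag tree. The decomposition is therefore valid. The largest bag has 6 vertices, so the width is 5.

Yes; width 5.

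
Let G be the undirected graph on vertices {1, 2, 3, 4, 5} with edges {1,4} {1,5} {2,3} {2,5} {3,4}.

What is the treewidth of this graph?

A width-2 tree decomposition is:
Bags: B1 = {1, 3, 4}  B2 = {1, 2, 3}  B3 = {1, 2, 5}
Tree: B1–B2, B2–B3
Every bag has size at most 3, so the width is 3 − 1 = 2 and tw(G) ≤ 2. The edges 1–4–3–2–5–1 form a cycle, so G is not a tree and its treewidth is at least 2. Hence tw(G) = 2 exactly.

2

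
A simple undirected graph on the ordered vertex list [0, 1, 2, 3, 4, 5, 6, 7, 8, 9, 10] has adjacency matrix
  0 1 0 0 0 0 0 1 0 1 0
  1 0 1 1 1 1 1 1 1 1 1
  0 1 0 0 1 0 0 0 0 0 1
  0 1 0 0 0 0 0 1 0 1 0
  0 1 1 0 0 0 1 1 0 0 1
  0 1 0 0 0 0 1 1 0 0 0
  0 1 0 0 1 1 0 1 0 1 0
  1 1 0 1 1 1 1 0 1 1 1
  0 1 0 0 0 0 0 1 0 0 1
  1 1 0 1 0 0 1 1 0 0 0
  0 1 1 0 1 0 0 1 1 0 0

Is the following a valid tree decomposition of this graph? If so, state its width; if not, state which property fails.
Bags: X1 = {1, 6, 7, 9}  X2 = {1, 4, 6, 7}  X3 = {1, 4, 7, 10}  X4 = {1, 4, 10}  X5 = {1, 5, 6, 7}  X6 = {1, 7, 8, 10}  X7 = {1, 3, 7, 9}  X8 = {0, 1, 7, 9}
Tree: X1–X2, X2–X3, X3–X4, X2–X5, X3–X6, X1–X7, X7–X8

A tree decomposition must satisfy three properties: every vertex lies in some bag; for every edge, both endpoints lie together in some bag; and for every vertex, the bags containing it form a connected subtree. Here vertex 2 appears in no bag, so the decomposition is invalid.

No — vertex 2 appears in no bag.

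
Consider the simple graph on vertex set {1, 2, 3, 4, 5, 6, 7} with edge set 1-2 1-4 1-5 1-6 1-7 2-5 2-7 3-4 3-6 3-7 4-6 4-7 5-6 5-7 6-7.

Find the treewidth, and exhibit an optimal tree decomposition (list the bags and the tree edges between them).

Each bag holds 4 vertices, so the decomposition has width 3, which upper-bounds the treewidth. On the other hand G contains the 4-clique {1, 4, 6, 7}. A clique must lie in a single bag of any decomposition, so no decomposition can have width below 3. Therefore the treewidth is 3.

Treewidth 3.
Bags: B1 = {3, 4, 6, 7}  B2 = {1, 4, 6, 7}  B3 = {1, 5, 6, 7}  B4 = {1, 2, 5, 7}
Tree: B1–B2, B2–B3, B3–B4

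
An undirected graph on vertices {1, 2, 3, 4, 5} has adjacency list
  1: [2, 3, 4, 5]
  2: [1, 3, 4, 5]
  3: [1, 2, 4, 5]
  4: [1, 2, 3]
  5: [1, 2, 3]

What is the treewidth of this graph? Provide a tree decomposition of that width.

Each bag holds 4 vertices, so the decomposition has width 3, which upper-bounds the treewidth. For the lower bound, the 4 vertices {1, 2, 3, 4} are pairwise adjacent, and any tree decomposition puts a clique entirely inside one bag — forcing width ≥ 3. The upper and lower bounds meet at 3, so that is the treewidth.

Treewidth 3.
One such decomposition:
Bags: B1 = {1, 2, 3, 5}  B2 = {1, 2, 3, 4}
Tree: B1–B2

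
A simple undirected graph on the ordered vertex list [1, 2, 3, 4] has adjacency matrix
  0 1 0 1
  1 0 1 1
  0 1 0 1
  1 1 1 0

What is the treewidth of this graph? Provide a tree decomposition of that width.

The largest bag has 3 vertices, giving width 2; this decomposition certifies tw(G) ≤ 2. For the lower bound, the 3 vertices {1, 2, 4} are pairwise adjacent, and any tree decomposition puts a clique entirely inside one bag — forcing width ≥ 2. Hence tw(G) = 2 exactly.

Treewidth 2.
Bags: B1 = {1, 2, 4}  B2 = {2, 3, 4}
Tree: B1–B2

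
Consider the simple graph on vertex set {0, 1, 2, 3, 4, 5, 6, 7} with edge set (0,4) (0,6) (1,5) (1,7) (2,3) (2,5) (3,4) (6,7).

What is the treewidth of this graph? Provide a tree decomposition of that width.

Every bag has size at most 3, so the width is 3 − 1 = 2 and tw(G) ≤ 2. The edges 4–3–2–5–1–7–6–0–4 form a cycle, so G is not a tree and its treewidth is at least 2. Combining the bounds, tw(G) = 2.

Treewidth 2.
Bags: B1 = {2, 3, 4}  B2 = {2, 4, 5}  B3 = {1, 4, 5}  B4 = {1, 4, 7}  B5 = {4, 6, 7}  B6 = {0, 4, 6}
Tree: B1–B2, B2–B3, B3–B4, B4–B5, B5–B6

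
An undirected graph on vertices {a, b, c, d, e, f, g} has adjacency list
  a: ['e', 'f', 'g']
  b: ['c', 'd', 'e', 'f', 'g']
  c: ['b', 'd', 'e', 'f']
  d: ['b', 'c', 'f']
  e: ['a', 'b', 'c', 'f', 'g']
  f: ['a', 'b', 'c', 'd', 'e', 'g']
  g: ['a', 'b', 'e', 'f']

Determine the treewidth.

A width-3 tree decomposition is:
Bags: B1 = {b, e, f, g}  B2 = {a, e, f, g}  B3 = {b, c, e, f}  B4 = {b, c, d, f}
Tree: B1–B2, B1–B3, B3–B4
Every bag has size at most 4, so the width is 4 − 1 = 3 and tw(G) ≤ 3. On the other hand G contains the 4-clique {a, e, f, g}. A clique must lie in a single bag of any decomposition, so no decomposition can have width below 3. Therefore the treewidth is 3.

3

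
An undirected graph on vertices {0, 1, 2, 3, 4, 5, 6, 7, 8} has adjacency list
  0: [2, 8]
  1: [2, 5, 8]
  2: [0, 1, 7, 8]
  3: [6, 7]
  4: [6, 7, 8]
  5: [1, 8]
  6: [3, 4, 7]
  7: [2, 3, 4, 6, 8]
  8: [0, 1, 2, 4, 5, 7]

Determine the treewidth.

2

A width-2 tree decomposition is:
Bags: B1 = {1, 2, 8}  B2 = {2, 7, 8}  B3 = {4, 7, 8}  B4 = {4, 6, 7}  B5 = {0, 2, 8}  B6 = {1, 5, 8}  B7 = {3, 6, 7}
Tree: B1–B2, B2–B3, B3–B4, B1–B5, B1–B6, B4–B7
Each bag holds 3 vertices, so the decomposition has width 2, which upper-bounds the treewidth. For the lower bound, the 3 vertices {0, 2, 8} are pairwise adjacent, and any tree decomposition puts a clique entirely inside one bag — forcing width ≥ 2. Therefore the treewidth is 2.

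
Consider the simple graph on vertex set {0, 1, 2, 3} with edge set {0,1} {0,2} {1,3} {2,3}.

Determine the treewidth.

2

A width-2 tree decomposition is:
Bags: B1 = {0, 1, 2}  B2 = {1, 2, 3}
Tree: B1–B2
Each bag holds 3 vertices, so the decomposition has width 2, which upper-bounds the treewidth. The edges 1–0–2–3–1 form a cycle, so G is not a tree and its treewidth is at least 2. Hence tw(G) = 2 exactly.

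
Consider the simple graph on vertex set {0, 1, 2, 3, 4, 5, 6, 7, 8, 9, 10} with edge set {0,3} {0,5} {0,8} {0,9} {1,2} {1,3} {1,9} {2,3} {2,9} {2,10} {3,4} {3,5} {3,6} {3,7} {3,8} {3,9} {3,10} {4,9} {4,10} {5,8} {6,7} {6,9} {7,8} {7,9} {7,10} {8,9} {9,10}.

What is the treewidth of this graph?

3

A width-3 tree decomposition is:
Bags: B1 = {3, 7, 9, 10}  B2 = {3, 6, 7, 9}  B3 = {2, 3, 9, 10}  B4 = {1, 2, 3, 9}  B5 = {3, 7, 8, 9}  B6 = {0, 3, 8, 9}  B7 = {3, 4, 9, 10}  B8 = {0, 3, 5, 8}
Tree: B1–B2, B1–B3, B3–B4, B1–B5, B5–B6, B3–B7, B6–B8
Every bag has size at most 4, so the width is 4 − 1 = 3 and tw(G) ≤ 3. Conversely, {0, 3, 8, 9} is a clique of size 4, and the vertices of any clique must share a bag in every tree decomposition; so some bag has ≥ 4 vertices and tw(G) ≥ 3. Combining the bounds, tw(G) = 3.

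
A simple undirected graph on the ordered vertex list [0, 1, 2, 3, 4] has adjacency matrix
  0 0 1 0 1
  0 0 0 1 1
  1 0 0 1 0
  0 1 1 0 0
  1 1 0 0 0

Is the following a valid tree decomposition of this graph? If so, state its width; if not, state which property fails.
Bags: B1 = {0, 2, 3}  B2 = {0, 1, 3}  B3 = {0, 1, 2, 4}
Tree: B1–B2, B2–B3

No — bags containing vertex 2 are not connected in the tree.

A tree decomposition must satisfy three properties: every vertex lies in some bag; for every edge, both endpoints lie together in some bag; and for every vertex, the bags containing it form a connected subtree. Here bags containing vertex 2 are not connected in the tree, so the decomposition is invalid.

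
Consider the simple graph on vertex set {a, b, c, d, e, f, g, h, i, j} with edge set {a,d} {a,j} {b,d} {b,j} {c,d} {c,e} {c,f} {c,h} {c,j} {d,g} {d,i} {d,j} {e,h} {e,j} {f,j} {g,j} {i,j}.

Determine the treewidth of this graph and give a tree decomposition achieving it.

Treewidth 2.
One such decomposition:
Bags: B1 = {d, i, j}  B2 = {c, d, j}  B3 = {c, f, j}  B4 = {c, e, j}  B5 = {b, d, j}  B6 = {a, d, j}  B7 = {c, e, h}  B8 = {d, g, j}
Tree: B1–B2, B2–B3, B2–B4, B1–B5, B1–B6, B4–B7, B5–B8

The largest bag has 3 vertices, giving width 2; this decomposition certifies tw(G) ≤ 2. Conversely, {d, g, j} is a clique of size 3, and the vertices of any clique must share a bag in every tree decomposition; so some bag has ≥ 3 vertices and tw(G) ≥ 2. Combining the bounds, tw(G) = 2.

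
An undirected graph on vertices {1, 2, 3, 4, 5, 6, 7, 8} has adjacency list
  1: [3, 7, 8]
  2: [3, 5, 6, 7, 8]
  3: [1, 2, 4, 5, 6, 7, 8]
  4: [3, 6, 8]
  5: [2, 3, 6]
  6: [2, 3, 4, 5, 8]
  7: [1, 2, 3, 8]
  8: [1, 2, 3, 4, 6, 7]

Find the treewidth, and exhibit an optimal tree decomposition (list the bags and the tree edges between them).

Treewidth 3.
Bags: B1 = {2, 3, 7, 8}  B2 = {2, 3, 6, 8}  B3 = {1, 3, 7, 8}  B4 = {2, 3, 5, 6}  B5 = {3, 4, 6, 8}
Tree: B1–B2, B1–B3, B2–B4, B2–B5

Each bag holds 4 vertices, so the decomposition has width 3, which upper-bounds the treewidth. Conversely, {1, 3, 7, 8} is a clique of size 4, and the vertices of any clique must share a bag in every tree decomposition; so some bag has ≥ 4 vertices and tw(G) ≥ 3. Hence tw(G) = 3 exactly.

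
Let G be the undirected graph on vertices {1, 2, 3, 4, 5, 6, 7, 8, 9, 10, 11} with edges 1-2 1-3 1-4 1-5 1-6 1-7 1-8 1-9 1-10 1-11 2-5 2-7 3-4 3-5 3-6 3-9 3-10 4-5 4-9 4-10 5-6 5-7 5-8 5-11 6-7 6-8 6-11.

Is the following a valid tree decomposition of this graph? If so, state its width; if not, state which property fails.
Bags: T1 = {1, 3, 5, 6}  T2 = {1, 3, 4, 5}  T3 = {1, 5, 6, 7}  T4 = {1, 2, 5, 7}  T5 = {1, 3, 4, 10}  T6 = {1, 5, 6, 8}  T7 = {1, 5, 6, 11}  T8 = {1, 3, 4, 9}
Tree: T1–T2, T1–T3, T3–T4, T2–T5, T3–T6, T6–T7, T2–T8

Checking the three conditions: (i) the bags cover all of {1, 2, 3, 4, 5, 6, 7, 8, 9, 10, 11}; (ii) for each edge, some bag contains both endpoints; (iii) the bags containing any fixed vertex form a subtree. All hold, so the decomposition is valid with width 4 − 1 = 3.

Yes; width 3.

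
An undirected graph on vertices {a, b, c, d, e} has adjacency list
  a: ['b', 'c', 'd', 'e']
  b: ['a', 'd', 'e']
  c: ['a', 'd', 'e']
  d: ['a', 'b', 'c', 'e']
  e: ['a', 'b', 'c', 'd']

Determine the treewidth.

3

A width-3 tree decomposition is:
Bags: B1 = {a, c, d, e}  B2 = {a, b, d, e}
Tree: B1–B2
Each bag holds 4 vertices, so the decomposition has width 3, which upper-bounds the treewidth. On the other hand G contains the 4-clique {a, c, d, e}. A clique must lie in a single bag of any decomposition, so no decomposition can have width below 3. The upper and lower bounds meet at 3, so that is the treewidth.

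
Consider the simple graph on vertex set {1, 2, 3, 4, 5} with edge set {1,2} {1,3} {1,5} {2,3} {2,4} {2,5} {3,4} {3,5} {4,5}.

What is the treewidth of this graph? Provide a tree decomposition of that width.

Each bag holds 4 vertices, so the decomposition has width 3, which upper-bounds the treewidth. On the other hand G contains the 4-clique {1, 2, 3, 5}. A clique must lie in a single bag of any decomposition, so no decomposition can have width below 3. Hence tw(G) = 3 exactly.

Treewidth 3.
Bags: B1 = {2, 3, 4, 5}  B2 = {1, 2, 3, 5}
Tree: B1–B2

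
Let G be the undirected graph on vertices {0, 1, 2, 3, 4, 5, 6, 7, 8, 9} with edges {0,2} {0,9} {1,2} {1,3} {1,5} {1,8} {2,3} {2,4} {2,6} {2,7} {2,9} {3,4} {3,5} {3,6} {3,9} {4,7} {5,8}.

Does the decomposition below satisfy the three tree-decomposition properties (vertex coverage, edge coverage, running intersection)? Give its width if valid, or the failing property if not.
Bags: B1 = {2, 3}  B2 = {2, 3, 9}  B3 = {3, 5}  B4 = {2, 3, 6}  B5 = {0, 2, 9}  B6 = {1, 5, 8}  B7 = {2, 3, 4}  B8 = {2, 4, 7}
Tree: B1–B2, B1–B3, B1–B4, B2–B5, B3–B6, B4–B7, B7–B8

No — edge (1,3) lies in no bag.

A tree decomposition must satisfy three properties: every vertex lies in some bag; for every edge, both endpoints lie together in some bag; and for every vertex, the bags containing it form a connected subtree. Here edge (1,3) lies in no bag, so the decomposition is invalid.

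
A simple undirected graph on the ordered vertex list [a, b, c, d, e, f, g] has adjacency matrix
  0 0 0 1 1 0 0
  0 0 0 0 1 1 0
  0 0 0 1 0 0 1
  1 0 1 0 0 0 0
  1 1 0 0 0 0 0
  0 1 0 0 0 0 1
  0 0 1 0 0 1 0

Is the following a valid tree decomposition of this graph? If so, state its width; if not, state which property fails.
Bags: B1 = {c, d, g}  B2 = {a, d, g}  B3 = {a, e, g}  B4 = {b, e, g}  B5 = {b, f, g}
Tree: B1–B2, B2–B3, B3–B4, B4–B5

Yes; width 2.

Every vertex of G appears in some bag (union = {a, b, c, d, e, f, g}); every edge is covered by a bag; and for each vertex v the set of bags containing v is connected in the bag tree. The decomposition is therefore valid. The largest bag has 3 vertices, so the width is 2.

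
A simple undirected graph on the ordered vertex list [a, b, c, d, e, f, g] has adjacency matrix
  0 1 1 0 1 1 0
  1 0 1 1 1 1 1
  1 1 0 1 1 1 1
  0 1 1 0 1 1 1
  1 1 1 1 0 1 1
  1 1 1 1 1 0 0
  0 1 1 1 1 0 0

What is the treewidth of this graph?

4

A width-4 tree decomposition is:
Bags: B1 = {b, c, d, e, f}  B2 = {a, b, c, e, f}  B3 = {b, c, d, e, g}
Tree: B1–B2, B1–B3
The largest bag has 5 vertices, giving width 4; this decomposition certifies tw(G) ≤ 4. For the lower bound, the 5 vertices {b, c, d, e, g} are pairwise adjacent, and any tree decomposition puts a clique entirely inside one bag — forcing width ≥ 4. The upper and lower bounds meet at 4, so that is the treewidth.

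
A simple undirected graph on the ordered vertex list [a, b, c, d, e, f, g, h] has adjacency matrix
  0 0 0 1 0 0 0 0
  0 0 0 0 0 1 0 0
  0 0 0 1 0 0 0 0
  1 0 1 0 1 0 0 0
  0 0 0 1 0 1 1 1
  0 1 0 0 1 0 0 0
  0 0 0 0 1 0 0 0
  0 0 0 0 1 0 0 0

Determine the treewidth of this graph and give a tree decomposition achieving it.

Treewidth 1.
One optimal decomposition is:
Bags: B1 = {d, e}  B2 = {e, h}  B3 = {e, g}  B4 = {e, f}  B5 = {b, f}  B6 = {c, d}  B7 = {a, d}
Tree: B1–B2, B1–B3, B1–B4, B4–B5, B1–B6, B1–B7

Each bag holds 2 vertices, so the decomposition has width 1, which upper-bounds the treewidth. Any graph with an edge has treewidth ≥ 1, and G has the edge e–d. Hence tw(G) = 1 exactly.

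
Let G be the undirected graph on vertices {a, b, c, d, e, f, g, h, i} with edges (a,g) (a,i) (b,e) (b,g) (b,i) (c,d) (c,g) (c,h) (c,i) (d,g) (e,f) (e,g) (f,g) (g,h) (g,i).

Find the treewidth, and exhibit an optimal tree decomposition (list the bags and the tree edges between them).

Each bag holds 3 vertices, so the decomposition has width 2, which upper-bounds the treewidth. For the lower bound, the 3 vertices {c, d, g} are pairwise adjacent, and any tree decomposition puts a clique entirely inside one bag — forcing width ≥ 2. Hence tw(G) = 2 exactly.

Treewidth 2.
One optimal decomposition is:
Bags: B1 = {c, g, i}  B2 = {c, d, g}  B3 = {a, g, i}  B4 = {c, g, h}  B5 = {b, g, i}  B6 = {b, e, g}  B7 = {e, f, g}
Tree: B1–B2, B1–B3, B2–B4, B3–B5, B5–B6, B6–B7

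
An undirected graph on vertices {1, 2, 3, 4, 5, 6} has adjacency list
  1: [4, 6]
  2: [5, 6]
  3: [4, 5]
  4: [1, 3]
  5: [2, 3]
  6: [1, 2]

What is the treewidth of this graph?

A width-2 tree decomposition is:
Bags: B1 = {1, 2, 6}  B2 = {1, 2, 4}  B3 = {2, 3, 4}  B4 = {2, 3, 5}
Tree: B1–B2, B2–B3, B3–B4
Each bag holds 3 vertices, so the decomposition has width 2, which upper-bounds the treewidth. For the lower bound, G contains the cycle 2–6–1–4–3–5–2, so G is not a forest; only forests have treewidth ≤ 1, hence tw(G) ≥ 2. Combining the bounds, tw(G) = 2.

2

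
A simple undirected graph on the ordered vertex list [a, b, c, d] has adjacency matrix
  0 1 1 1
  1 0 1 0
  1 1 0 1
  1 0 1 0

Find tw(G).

A width-2 tree decomposition is:
Bags: B1 = {a, c, d}  B2 = {a, b, c}
Tree: B1–B2
Each bag holds 3 vertices, so the decomposition has width 2, which upper-bounds the treewidth. On the other hand G contains the 3-clique {a, c, d}. A clique must lie in a single bag of any decomposition, so no decomposition can have width below 2. The upper and lower bounds meet at 2, so that is the treewidth.

2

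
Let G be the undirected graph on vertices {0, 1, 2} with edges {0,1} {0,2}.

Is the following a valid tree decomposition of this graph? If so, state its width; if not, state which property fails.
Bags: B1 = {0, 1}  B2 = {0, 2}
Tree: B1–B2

Every vertex of G appears in some bag (union = {0, 1, 2}); every edge is covered by a bag; and for each vertex v the set of bags containing v is connected in the bag tree. The decomposition is therefore valid. The largest bag has 2 vertices, so the width is 1.

Yes; width 1.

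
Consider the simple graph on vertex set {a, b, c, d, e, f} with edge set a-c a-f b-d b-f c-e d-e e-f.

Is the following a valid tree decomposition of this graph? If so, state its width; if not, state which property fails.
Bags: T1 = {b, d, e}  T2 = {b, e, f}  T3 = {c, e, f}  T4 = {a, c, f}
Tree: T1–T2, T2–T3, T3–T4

Every vertex of G appears in some bag (union = {a, b, c, d, e, f}); every edge is covered by a bag; and for each vertex v the set of bags containing v is connected in the bag tree. The decomposition is therefore valid. The largest bag has 3 vertices, so the width is 2.

Yes; width 2.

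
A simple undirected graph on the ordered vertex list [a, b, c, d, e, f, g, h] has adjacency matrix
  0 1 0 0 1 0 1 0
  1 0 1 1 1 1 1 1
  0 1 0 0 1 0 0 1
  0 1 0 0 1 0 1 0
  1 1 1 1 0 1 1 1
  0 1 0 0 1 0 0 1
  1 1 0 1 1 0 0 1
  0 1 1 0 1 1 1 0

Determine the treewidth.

3

A width-3 tree decomposition is:
Bags: B1 = {b, e, g, h}  B2 = {b, c, e, h}  B3 = {b, e, f, h}  B4 = {b, d, e, g}  B5 = {a, b, e, g}
Tree: B1–B2, B1–B3, B1–B4, B4–B5
The largest bag has 4 vertices, giving width 3; this decomposition certifies tw(G) ≤ 3. On the other hand G contains the 4-clique {b, d, e, g}. A clique must lie in a single bag of any decomposition, so no decomposition can have width below 3. Combining the bounds, tw(G) = 3.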